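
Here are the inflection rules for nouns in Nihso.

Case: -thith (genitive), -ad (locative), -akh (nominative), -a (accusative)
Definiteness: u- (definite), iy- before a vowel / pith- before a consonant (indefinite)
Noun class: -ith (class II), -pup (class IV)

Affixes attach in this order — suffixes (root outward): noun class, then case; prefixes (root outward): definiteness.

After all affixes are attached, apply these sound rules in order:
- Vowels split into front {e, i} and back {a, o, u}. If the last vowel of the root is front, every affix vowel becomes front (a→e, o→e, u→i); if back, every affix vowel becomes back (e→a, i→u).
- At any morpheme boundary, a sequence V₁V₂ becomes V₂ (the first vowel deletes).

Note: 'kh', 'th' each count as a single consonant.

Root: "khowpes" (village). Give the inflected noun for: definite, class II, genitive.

ikhowpesiththith

Attach noun class class II -ith → khowpesith.
Attach case genitive -thith → khowpesiththith.
Attach definiteness definite u- → ukhowpesiththith.
Apply vowel harmony: ukhowpesiththith → ikhowpesiththith.
Vowel deletion: no change.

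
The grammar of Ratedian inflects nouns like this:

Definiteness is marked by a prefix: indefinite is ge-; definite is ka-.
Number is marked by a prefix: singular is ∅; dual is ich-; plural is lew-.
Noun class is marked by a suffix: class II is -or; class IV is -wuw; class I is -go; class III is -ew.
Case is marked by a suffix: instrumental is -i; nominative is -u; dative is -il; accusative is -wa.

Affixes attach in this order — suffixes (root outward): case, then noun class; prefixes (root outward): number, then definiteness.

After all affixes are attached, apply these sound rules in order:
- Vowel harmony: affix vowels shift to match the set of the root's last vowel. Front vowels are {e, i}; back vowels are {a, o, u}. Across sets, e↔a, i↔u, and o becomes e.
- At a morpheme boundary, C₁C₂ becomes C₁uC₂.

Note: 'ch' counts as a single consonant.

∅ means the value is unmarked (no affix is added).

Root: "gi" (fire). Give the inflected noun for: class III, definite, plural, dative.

Attach case dative -il → giil.
Attach noun class class III -ew → giilew.
Attach number plural lew- → lewgiilew.
Attach definiteness definite ka- → kalewgiilew.
Apply vowel harmony: kalewgiilew → kelewgiilew.
Apply epenthesis: kelewgiilew → kelewugiilew.

kelewugiilew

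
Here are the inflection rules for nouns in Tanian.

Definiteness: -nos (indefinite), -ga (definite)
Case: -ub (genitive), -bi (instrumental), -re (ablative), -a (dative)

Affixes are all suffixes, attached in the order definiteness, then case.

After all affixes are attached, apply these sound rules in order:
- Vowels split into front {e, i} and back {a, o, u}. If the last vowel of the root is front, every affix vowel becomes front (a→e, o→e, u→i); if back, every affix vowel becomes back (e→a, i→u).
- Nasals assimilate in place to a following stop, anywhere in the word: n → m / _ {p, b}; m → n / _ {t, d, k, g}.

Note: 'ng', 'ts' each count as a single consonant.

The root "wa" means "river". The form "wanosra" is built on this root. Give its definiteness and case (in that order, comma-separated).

Segment: wa-nos-re.
definiteness: -nos → indefinite.
case: -re → ablative.

indefinite, ablative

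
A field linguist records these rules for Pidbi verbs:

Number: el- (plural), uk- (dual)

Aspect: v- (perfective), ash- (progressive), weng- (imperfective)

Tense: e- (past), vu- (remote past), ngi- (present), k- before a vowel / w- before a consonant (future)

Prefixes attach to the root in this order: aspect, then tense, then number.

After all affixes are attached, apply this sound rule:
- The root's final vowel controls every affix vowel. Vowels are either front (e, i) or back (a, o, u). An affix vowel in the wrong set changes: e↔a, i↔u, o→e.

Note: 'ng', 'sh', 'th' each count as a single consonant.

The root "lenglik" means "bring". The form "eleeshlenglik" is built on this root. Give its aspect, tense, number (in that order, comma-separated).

Segment: el-e-ash-lenglik.
aspect: ash- → progressive.
tense: e- → past.
number: el- → plural.

progressive, past, plural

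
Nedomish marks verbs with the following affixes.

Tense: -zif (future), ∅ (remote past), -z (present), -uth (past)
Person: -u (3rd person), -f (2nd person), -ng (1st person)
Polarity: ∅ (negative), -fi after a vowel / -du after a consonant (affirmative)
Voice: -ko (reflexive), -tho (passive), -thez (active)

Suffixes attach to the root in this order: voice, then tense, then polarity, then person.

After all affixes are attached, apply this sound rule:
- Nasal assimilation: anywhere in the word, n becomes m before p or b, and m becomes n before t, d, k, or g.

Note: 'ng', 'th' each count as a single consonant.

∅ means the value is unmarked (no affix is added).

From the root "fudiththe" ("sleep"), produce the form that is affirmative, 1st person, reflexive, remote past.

Attach voice reflexive -ko → fudiththeko.
tense = remote past: zero marking, form stays fudiththeko.
Attach polarity affirmative -fi (after vowel 'o') → fudiththekofi.
Attach person 1st person -ng → fudiththekofing.
Nasal assimilation: no change.

fudiththekofing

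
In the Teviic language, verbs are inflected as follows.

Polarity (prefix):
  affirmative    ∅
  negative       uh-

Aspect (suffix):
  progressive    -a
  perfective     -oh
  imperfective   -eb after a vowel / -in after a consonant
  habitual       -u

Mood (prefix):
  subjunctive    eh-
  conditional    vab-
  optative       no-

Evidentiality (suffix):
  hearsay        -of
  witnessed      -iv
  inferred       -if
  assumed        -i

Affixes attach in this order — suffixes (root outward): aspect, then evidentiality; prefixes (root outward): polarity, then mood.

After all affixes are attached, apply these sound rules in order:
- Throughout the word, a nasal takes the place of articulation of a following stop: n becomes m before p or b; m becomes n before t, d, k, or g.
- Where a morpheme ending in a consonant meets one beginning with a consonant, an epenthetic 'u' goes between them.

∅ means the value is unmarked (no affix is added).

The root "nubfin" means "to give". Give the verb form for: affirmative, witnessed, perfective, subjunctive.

polarity = affirmative: zero marking, form stays nubfin.
Attach mood subjunctive eh- → ehnubfin.
Attach aspect perfective -oh → ehnubfinoh.
Attach evidentiality witnessed -iv → ehnubfinohiv.
Nasal assimilation: no change.
Apply epenthesis: ehnubfinohiv → ehunubfinohiv.

ehunubfinohiv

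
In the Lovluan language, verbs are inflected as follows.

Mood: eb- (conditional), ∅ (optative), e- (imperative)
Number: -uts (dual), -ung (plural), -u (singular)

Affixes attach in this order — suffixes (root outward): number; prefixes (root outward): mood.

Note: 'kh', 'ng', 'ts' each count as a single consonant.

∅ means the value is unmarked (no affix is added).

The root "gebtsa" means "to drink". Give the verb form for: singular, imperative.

Attach mood imperative e- → egebtsa.
Attach number singular -u → egebtsau.

egebtsau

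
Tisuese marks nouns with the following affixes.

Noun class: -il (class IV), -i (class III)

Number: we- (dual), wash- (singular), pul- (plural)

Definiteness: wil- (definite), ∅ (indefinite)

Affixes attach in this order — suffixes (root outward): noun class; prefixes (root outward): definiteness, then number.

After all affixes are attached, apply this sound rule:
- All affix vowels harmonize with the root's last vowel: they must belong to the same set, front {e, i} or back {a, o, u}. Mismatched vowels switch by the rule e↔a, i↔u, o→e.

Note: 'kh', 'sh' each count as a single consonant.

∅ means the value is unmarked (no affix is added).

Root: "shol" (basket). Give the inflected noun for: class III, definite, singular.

washwulsholu

Attach definiteness definite wil- → wilshol.
Attach noun class class III -i → wilsholi.
Attach number singular wash- → washwilsholi.
Apply vowel harmony: washwilsholi → washwulsholu.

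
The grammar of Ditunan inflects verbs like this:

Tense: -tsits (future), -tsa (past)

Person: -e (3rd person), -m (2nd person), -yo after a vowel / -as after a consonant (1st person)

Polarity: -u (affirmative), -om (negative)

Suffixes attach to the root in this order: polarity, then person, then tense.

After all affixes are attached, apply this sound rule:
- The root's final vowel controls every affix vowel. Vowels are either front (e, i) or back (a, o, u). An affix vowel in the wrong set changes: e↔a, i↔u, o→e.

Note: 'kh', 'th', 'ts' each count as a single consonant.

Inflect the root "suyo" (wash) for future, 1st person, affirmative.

Attach polarity affirmative -u → suyou.
Attach person 1st person -yo (after vowel 'u') → suyouyo.
Attach tense future -tsits → suyouyotsits.
Apply vowel harmony: suyouyotsits → suyouyotsuts.

suyouyotsuts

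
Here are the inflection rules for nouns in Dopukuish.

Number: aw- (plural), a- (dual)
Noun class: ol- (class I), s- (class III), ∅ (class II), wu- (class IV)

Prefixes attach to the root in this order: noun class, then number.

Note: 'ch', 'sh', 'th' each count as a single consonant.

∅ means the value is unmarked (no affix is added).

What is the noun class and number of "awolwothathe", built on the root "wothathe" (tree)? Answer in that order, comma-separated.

Segment: aw-ol-wothathe.
noun class: ol- → class I.
number: aw- → plural.

class I, plural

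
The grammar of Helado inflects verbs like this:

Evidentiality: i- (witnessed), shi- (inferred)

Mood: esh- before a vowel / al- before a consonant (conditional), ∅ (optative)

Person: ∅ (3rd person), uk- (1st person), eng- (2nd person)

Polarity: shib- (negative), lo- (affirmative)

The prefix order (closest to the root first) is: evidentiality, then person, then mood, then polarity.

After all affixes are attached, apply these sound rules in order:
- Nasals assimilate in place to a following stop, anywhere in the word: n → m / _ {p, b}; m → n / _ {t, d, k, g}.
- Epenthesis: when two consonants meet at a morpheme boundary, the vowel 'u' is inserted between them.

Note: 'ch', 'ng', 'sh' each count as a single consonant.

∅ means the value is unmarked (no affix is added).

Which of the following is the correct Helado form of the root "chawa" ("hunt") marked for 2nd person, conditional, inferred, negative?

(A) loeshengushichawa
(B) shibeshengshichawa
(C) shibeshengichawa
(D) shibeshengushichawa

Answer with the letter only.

Attach evidentiality inferred shi- → shichawa.
Attach person 2nd person eng- → engshichawa.
Attach mood conditional esh- (before vowel 'e') → eshengshichawa.
Attach polarity negative shib- → shibeshengshichawa.
Nasal assimilation: no change.
Apply epenthesis: shibeshengshichawa → shibeshengushichawa.
So the correct form is shibeshengushichawa, option (D).
(A) loeshengushichawa is wrong: it uses affirmative instead of negative for polarity.
(C) shibeshengichawa is wrong: it uses witnessed instead of inferred for evidentiality.
(B) shibeshengshichawa is wrong: it fails to apply the sound rule(s).

D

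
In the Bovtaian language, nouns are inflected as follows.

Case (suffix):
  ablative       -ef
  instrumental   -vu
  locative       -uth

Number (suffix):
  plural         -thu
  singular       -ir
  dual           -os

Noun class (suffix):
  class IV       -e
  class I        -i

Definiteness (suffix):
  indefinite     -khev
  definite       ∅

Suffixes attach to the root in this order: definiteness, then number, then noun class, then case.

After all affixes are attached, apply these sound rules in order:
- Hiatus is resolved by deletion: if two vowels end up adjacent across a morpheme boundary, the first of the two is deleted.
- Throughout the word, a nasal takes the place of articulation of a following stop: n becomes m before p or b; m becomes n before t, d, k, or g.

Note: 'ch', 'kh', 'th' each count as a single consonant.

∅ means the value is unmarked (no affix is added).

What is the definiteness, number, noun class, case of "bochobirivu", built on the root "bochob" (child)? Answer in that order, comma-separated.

Segment: bochob-ir-i-vu.
definiteness: ∅ → definite.
number: -ir → singular.
noun class: -i → class I.
case: -vu → instrumental.

definite, singular, class I, instrumental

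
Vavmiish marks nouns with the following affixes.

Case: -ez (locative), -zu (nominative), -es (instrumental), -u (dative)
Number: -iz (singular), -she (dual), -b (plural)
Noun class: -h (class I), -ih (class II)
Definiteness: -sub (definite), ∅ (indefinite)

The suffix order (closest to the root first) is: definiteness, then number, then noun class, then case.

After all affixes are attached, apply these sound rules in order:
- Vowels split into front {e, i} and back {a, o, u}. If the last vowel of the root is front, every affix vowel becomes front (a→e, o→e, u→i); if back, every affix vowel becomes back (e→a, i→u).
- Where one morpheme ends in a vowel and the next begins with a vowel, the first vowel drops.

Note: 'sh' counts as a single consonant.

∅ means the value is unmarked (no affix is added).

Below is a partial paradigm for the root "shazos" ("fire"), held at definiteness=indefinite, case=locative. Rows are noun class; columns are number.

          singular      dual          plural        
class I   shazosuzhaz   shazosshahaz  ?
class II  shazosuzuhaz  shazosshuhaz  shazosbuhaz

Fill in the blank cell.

shazosbhaz

definiteness = indefinite: zero marking, form stays shazos.
Attach number plural -b → shazosb.
Attach noun class class I -h → shazosbh.
Attach case locative -ez → shazosbhez.
Apply vowel harmony: shazosbhez → shazosbhaz.
Vowel deletion: no change.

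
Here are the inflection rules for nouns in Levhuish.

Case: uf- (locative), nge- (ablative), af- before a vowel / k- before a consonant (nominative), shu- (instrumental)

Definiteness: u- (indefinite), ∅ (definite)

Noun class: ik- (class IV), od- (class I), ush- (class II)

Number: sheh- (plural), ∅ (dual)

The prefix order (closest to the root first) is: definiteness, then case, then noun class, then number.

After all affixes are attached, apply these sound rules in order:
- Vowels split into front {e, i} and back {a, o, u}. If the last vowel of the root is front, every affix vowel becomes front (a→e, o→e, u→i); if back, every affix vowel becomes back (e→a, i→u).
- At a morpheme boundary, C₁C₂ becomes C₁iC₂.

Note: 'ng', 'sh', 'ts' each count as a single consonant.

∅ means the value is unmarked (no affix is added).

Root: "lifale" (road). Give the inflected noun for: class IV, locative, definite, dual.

ikifilifale

definiteness = definite: zero marking, form stays lifale.
Attach case locative uf- → uflifale.
Attach noun class class IV ik- → ikuflifale.
number = dual: zero marking, form stays ikuflifale.
Apply vowel harmony: ikuflifale → ikiflifale.
Apply epenthesis: ikiflifale → ikifilifale.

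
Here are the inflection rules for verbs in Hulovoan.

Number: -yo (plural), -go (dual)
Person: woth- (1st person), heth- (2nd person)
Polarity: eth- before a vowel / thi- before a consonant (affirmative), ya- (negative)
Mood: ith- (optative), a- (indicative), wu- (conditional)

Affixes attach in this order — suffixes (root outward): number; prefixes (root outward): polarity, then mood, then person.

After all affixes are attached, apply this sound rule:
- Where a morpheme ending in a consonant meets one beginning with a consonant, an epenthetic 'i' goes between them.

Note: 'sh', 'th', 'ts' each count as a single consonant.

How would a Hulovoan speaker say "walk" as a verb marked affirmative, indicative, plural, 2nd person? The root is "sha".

Attach polarity affirmative thi- (before consonant 'sh') → thisha.
Attach mood indicative a- → athisha.
Attach person 2nd person heth- → hethathisha.
Attach number plural -yo → hethathishayo.
Epenthesis: no change.

hethathishayo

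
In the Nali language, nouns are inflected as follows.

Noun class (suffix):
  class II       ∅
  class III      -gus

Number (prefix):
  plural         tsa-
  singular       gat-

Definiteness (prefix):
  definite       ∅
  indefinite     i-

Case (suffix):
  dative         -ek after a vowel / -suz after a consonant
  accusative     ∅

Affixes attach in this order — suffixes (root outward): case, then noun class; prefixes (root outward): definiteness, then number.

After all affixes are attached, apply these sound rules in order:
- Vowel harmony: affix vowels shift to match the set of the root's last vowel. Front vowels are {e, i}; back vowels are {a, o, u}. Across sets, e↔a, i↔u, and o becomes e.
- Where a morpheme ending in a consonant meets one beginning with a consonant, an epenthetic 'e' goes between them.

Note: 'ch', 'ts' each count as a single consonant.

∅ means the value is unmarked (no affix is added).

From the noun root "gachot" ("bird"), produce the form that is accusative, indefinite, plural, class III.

Attach definiteness indefinite i- → igachot.
case = accusative: zero marking, form stays igachot.
Attach number plural tsa- → tsaigachot.
Attach noun class class III -gus → tsaigachotgus.
Apply vowel harmony: tsaigachotgus → tsaugachotgus.
Apply epenthesis: tsaugachotgus → tsaugachotegus.

tsaugachotegus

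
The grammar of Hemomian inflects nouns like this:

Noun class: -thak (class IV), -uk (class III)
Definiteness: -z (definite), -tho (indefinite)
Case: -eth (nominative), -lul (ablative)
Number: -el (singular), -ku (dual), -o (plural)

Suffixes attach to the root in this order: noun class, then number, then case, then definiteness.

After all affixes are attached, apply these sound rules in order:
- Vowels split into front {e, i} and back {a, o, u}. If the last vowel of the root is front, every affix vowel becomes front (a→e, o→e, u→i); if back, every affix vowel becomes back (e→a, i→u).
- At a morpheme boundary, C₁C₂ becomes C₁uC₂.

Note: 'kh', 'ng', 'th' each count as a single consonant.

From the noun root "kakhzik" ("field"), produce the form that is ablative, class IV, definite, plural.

Attach noun class class IV -thak → kakhzikthak.
Attach number plural -o → kakhzikthako.
Attach case ablative -lul → kakhzikthakolul.
Attach definiteness definite -z → kakhzikthakolulz.
Apply vowel harmony: kakhzikthakolulz → kakhzikthekelilz.
Apply epenthesis: kakhzikthekelilz → kakhzikuthekeliluz.

kakhzikuthekeliluz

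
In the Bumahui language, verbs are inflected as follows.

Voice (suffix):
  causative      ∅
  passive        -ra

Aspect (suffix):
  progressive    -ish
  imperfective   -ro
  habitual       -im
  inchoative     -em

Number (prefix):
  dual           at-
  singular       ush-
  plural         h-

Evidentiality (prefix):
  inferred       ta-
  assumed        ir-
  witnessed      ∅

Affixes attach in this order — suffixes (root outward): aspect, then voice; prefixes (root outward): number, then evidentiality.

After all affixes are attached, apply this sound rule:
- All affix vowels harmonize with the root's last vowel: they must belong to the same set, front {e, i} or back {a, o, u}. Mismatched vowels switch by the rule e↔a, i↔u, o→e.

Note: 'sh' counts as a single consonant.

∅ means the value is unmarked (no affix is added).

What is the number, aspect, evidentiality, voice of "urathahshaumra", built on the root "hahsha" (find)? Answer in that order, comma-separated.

Segment: ir-at-hahsha-im-ra.
number: at- → dual.
aspect: -im → habitual.
evidentiality: ir- → assumed.
voice: -ra → passive.

dual, habitual, assumed, passive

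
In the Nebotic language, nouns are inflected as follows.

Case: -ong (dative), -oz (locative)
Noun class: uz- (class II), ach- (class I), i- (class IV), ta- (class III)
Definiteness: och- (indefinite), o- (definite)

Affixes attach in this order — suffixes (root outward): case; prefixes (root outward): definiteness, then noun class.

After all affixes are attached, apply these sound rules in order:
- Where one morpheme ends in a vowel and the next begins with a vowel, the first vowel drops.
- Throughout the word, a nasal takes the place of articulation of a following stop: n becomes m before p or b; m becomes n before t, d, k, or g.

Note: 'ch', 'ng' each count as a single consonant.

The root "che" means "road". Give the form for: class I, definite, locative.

Attach definiteness definite o- → oche.
Attach case locative -oz → ocheoz.
Attach noun class class I ach- → achocheoz.
Apply vowel deletion: achocheoz → achochoz.
Nasal assimilation: no change.

achochoz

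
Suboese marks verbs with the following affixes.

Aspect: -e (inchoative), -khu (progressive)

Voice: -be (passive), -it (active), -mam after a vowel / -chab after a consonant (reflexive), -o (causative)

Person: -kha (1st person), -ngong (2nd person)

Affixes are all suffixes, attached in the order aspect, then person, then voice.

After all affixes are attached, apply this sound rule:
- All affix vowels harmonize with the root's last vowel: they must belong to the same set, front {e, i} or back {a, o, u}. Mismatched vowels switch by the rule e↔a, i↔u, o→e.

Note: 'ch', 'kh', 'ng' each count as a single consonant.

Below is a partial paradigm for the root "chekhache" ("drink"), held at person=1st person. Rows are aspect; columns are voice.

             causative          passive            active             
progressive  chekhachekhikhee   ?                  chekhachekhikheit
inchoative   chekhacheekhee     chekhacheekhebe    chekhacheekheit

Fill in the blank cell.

chekhachekhikhebe

Attach aspect progressive -khu → chekhachekhu.
Attach person 1st person -kha → chekhachekhukha.
Attach voice passive -be → chekhachekhukhabe.
Apply vowel harmony: chekhachekhukhabe → chekhachekhikhebe.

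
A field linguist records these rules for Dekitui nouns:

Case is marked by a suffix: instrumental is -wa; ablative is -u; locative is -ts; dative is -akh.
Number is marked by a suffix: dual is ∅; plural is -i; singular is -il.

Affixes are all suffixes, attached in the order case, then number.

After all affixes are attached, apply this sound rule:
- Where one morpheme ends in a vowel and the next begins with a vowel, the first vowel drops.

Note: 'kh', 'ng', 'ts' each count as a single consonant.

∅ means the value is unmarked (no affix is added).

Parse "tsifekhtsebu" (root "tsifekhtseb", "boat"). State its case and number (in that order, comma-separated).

ablative, dual

Segment: tsifekhtseb-u.
case: -u → ablative.
number: ∅ → dual.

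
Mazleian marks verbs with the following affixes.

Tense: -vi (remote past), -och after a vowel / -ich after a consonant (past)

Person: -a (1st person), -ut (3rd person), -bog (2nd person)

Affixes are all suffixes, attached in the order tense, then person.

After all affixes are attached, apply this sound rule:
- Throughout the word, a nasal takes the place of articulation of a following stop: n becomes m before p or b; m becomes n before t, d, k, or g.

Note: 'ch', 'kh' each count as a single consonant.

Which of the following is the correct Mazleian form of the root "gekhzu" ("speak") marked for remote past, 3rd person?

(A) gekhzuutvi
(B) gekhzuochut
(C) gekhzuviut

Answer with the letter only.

Attach tense remote past -vi → gekhzuvi.
Attach person 3rd person -ut → gekhzuviut.
Nasal assimilation: no change.
So the correct form is gekhzuviut, option (C).
(B) gekhzuochut is wrong: it uses past instead of remote past for tense.
(A) gekhzuutvi is wrong: it has the affixes in the wrong order.

C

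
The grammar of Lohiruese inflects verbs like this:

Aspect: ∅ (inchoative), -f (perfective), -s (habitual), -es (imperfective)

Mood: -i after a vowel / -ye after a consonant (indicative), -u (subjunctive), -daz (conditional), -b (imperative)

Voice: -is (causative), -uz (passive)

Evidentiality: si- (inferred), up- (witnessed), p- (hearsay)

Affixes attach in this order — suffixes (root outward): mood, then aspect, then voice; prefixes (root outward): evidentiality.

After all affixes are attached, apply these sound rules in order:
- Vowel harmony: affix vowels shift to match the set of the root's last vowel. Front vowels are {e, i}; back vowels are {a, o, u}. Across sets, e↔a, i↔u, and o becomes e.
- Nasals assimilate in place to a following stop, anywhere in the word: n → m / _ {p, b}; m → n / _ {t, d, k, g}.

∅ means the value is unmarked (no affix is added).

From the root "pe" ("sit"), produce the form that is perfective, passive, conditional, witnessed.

ippedezfiz

Attach mood conditional -daz → pedaz.
Attach aspect perfective -f → pedazf.
Attach evidentiality witnessed up- → uppedazf.
Attach voice passive -uz → uppedazfuz.
Apply vowel harmony: uppedazfuz → ippedezfiz.
Nasal assimilation: no change.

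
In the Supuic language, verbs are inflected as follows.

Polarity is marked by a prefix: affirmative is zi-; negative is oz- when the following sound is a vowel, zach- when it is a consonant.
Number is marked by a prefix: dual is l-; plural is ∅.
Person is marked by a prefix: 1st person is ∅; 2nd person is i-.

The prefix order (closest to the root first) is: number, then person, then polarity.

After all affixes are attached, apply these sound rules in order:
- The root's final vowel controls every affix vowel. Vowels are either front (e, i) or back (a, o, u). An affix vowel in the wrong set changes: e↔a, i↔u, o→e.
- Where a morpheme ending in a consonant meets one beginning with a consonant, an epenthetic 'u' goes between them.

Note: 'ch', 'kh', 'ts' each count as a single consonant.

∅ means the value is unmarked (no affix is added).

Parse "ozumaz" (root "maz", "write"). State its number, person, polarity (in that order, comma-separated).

Segment: oz-i-maz.
number: ∅ → plural.
person: i- → 2nd person.
polarity: oz/zach- → negative.

plural, 2nd person, negative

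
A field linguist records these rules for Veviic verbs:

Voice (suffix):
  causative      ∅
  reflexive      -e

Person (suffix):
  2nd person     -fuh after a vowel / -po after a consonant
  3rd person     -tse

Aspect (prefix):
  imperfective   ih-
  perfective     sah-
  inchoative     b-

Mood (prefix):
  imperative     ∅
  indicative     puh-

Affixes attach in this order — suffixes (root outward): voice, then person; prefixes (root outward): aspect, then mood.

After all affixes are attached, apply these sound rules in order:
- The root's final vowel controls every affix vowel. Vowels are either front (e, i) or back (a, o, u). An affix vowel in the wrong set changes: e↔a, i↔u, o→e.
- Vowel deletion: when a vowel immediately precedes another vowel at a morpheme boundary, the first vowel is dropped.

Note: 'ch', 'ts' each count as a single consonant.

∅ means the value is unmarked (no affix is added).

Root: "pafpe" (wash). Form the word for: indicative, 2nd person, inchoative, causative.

pihbpafpefih

Attach aspect inchoative b- → bpafpe.
voice = causative: zero marking, form stays bpafpe.
Attach mood indicative puh- → puhbpafpe.
Attach person 2nd person -fuh (after vowel 'e') → puhbpafpefuh.
Apply vowel harmony: puhbpafpefuh → pihbpafpefih.
Vowel deletion: no change.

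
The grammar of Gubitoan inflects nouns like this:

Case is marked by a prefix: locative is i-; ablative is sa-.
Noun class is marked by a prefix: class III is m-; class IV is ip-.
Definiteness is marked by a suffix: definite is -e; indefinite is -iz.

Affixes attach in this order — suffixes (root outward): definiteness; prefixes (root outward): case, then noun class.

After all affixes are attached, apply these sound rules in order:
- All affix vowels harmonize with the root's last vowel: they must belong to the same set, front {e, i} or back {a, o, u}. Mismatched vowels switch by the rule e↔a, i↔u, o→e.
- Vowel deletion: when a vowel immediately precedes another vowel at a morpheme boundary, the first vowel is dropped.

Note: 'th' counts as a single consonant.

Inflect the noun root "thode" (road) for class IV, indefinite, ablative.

ipsethodiz

Attach case ablative sa- → sathode.
Attach noun class class IV ip- → ipsathode.
Attach definiteness indefinite -iz → ipsathodeiz.
Apply vowel harmony: ipsathodeiz → ipsethodeiz.
Apply vowel deletion: ipsethodeiz → ipsethodiz.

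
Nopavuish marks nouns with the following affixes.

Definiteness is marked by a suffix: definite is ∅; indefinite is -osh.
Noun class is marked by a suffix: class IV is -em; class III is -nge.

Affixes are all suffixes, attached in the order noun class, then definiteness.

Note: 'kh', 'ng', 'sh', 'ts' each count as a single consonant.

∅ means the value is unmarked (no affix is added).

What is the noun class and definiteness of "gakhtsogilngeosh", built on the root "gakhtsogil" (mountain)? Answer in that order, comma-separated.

class III, indefinite

Segment: gakhtsogil-nge-osh.
noun class: -nge → class III.
definiteness: -osh → indefinite.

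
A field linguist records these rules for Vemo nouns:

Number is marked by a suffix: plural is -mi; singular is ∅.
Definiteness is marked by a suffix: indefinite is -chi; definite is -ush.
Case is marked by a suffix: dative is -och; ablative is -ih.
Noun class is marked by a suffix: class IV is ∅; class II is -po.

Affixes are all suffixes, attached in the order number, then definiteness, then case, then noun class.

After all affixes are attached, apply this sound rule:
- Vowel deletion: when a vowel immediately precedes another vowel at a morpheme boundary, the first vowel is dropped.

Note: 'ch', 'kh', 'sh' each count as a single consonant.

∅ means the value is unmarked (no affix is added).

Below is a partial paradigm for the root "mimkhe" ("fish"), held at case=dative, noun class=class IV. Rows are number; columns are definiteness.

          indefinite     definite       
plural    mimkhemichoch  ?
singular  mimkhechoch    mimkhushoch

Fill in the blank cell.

Attach number plural -mi → mimkhemi.
Attach definiteness definite -ush → mimkhemiush.
Attach case dative -och → mimkhemiushoch.
noun class = class IV: zero marking, form stays mimkhemiushoch.
Apply vowel deletion: mimkhemiushoch → mimkhemushoch.

mimkhemushoch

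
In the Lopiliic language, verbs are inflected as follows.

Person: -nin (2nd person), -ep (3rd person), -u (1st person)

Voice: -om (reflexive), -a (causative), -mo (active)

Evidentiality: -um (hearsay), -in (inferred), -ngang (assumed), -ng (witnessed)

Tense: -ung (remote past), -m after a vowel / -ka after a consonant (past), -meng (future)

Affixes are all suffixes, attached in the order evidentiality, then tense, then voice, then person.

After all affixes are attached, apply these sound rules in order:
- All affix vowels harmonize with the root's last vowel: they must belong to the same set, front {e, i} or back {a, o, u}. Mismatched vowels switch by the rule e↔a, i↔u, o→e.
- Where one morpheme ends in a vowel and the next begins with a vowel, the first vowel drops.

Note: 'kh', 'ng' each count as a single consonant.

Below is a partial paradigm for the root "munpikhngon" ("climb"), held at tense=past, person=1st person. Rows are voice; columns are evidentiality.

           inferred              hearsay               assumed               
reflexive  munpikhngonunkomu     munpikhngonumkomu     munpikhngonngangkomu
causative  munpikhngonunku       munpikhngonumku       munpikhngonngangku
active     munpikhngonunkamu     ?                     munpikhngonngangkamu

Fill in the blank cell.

Attach evidentiality hearsay -um → munpikhngonum.
Attach tense past -ka (after consonant 'm') → munpikhngonumka.
Attach voice active -mo → munpikhngonumkamo.
Attach person 1st person -u → munpikhngonumkamou.
Vowel harmony: no change.
Apply vowel deletion: munpikhngonumkamou → munpikhngonumkamu.

munpikhngonumkamu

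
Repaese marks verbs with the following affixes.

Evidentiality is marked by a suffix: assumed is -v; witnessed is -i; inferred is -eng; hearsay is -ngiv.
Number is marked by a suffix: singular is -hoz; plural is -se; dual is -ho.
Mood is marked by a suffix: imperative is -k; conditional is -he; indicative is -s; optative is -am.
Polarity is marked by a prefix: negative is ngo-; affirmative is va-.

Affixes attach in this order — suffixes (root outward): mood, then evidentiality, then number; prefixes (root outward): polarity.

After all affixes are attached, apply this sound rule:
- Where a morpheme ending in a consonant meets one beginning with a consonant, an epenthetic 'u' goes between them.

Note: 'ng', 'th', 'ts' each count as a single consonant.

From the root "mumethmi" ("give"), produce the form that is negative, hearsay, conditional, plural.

Attach polarity negative ngo- → ngomumethmi.
Attach mood conditional -he → ngomumethmihe.
Attach evidentiality hearsay -ngiv → ngomumethmihengiv.
Attach number plural -se → ngomumethmihengivse.
Apply epenthesis: ngomumethmihengivse → ngomumethmihengivuse.

ngomumethmihengivuse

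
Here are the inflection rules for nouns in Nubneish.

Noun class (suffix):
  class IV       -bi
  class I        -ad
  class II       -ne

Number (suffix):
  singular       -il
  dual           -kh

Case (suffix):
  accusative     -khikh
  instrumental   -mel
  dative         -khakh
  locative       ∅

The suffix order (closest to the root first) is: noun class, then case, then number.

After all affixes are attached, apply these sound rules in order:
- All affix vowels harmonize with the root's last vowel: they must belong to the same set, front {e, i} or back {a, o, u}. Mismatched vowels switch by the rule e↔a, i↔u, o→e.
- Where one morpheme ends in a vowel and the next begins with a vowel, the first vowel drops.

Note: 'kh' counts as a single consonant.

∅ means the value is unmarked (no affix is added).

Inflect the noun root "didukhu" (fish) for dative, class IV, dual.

didukhubukhakhkh

Attach noun class class IV -bi → didukhubi.
Attach case dative -khakh → didukhubikhakh.
Attach number dual -kh → didukhubikhakhkh.
Apply vowel harmony: didukhubikhakhkh → didukhubukhakhkh.
Vowel deletion: no change.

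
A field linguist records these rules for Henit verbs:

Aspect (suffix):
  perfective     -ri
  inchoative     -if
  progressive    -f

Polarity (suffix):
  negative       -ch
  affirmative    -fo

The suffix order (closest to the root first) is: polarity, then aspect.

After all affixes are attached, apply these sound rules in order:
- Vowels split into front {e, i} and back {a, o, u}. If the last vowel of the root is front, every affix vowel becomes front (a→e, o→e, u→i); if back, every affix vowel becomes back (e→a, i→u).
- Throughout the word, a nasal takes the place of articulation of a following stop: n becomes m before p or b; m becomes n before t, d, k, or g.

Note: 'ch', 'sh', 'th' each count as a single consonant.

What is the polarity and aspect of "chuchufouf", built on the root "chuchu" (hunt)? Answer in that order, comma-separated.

affirmative, inchoative

Segment: chuchu-fo-if.
polarity: -fo → affirmative.
aspect: -if → inchoative.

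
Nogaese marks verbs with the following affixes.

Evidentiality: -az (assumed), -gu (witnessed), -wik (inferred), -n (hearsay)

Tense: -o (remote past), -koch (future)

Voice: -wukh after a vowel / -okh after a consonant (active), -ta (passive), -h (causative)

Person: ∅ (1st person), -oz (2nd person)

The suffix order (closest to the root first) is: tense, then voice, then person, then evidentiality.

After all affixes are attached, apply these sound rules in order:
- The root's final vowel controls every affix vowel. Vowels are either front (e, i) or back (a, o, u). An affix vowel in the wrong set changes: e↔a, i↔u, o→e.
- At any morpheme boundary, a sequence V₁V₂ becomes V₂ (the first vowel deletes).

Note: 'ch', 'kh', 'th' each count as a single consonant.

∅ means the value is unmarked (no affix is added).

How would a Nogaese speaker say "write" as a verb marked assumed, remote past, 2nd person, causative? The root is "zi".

Attach tense remote past -o → zio.
Attach voice causative -h → zioh.
Attach person 2nd person -oz → ziohoz.
Attach evidentiality assumed -az → ziohozaz.
Apply vowel harmony: ziohozaz → ziehezez.
Apply vowel deletion: ziehezez → zehezez.

zehezez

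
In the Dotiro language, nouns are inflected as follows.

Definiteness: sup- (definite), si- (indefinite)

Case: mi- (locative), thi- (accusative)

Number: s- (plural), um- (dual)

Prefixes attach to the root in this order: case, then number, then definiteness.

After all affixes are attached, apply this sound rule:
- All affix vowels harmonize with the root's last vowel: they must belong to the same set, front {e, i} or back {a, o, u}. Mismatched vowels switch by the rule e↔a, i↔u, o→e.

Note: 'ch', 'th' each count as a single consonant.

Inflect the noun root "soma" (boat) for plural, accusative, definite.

Attach case accusative thi- → thisoma.
Attach number plural s- → sthisoma.
Attach definiteness definite sup- → supsthisoma.
Apply vowel harmony: supsthisoma → supsthusoma.

supsthusoma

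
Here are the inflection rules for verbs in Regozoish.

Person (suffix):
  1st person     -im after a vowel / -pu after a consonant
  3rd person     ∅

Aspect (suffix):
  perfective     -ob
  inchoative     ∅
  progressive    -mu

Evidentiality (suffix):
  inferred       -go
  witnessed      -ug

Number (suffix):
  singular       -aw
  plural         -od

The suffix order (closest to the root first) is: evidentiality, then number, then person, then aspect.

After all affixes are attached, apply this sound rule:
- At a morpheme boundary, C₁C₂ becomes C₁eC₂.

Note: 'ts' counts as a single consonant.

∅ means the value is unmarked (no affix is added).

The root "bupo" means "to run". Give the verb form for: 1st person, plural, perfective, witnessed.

bupougodepuob

Attach evidentiality witnessed -ug → bupoug.
Attach number plural -od → bupougod.
Attach person 1st person -pu (after consonant 'd') → bupougodpu.
Attach aspect perfective -ob → bupougodpuob.
Apply epenthesis: bupougodpuob → bupougodepuob.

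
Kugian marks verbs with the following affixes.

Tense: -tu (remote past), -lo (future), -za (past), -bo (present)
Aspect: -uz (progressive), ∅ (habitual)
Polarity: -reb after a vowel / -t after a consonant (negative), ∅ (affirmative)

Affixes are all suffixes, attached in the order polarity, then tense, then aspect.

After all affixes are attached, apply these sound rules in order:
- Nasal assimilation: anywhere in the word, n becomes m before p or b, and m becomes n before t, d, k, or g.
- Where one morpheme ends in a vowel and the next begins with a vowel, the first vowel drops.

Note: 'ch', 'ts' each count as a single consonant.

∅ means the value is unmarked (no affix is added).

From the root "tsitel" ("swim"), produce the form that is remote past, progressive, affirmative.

polarity = affirmative: zero marking, form stays tsitel.
Attach tense remote past -tu → tsiteltu.
Attach aspect progressive -uz → tsiteltuuz.
Nasal assimilation: no change.
Apply vowel deletion: tsiteltuuz → tsiteltuz.

tsiteltuz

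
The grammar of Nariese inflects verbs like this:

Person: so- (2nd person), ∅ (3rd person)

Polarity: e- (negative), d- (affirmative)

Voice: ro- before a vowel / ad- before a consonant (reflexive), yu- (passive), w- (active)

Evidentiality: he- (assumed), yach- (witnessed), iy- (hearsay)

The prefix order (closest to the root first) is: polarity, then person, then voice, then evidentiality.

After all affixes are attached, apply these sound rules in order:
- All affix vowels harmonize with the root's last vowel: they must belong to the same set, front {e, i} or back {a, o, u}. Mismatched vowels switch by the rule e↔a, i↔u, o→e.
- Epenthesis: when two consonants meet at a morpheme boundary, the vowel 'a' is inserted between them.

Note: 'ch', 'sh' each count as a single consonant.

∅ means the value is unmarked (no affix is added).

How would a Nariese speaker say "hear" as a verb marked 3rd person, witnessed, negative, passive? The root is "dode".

Attach polarity negative e- → edode.
person = 3rd person: zero marking, form stays edode.
Attach voice passive yu- → yuedode.
Attach evidentiality witnessed yach- → yachyuedode.
Apply vowel harmony: yachyuedode → yechyiedode.
Apply epenthesis: yechyiedode → yechayiedode.

yechayiedode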